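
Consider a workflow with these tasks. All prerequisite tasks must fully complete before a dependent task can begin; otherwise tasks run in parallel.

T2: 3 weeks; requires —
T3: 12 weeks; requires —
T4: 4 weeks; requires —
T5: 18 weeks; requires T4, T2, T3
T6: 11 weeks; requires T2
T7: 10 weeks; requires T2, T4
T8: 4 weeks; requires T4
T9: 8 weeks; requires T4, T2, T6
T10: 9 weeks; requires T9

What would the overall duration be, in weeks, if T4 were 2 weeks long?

The binding path is T2→T6→T9→T10 = 3+11+8+9 = 31; finish at 31 weeks.
T4 is off the critical path — its longest chain is 22 weeks, giving 9 of slack.
That remains the longest chain; total 31 weeks.

31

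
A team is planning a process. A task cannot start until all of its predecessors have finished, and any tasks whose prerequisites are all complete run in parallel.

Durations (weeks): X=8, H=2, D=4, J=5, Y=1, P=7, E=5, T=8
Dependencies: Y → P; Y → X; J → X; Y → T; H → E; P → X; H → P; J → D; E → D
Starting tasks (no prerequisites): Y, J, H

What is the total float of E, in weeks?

H→P→X = 2+7+8 = 17 sets the makespan at 17 weeks.
Longest path through E: 11 weeks (earliest finish 7, latest finish 13).
Slack of E = 8 − 2 = 6 weeks.

6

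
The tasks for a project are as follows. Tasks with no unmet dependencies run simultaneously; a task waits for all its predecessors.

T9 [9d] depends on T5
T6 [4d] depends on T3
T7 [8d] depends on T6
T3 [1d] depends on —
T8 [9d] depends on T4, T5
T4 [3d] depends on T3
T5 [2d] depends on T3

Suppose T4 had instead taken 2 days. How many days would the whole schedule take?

13

Actual critical path: T3→T4→T8 = 1+3+9 = 13 ⇒ 13 days.
T4 is on the critical path; changing it to 2 makes that path 12 days.
New critical path: T3→T6→T7 = 1+4+8 = 13 ⇒ 13 days.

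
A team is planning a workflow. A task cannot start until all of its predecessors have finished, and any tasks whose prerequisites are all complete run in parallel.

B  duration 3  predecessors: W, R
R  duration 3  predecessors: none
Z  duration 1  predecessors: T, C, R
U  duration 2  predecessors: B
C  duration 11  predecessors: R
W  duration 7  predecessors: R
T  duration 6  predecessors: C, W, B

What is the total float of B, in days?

Critical path: R→C→T→Z = 3+11+6+1 = 21, so the finish is 21 days.
Longest path through B: 20 days (earliest finish 13, latest finish 14).
Float = 21 − 20 = 1.

1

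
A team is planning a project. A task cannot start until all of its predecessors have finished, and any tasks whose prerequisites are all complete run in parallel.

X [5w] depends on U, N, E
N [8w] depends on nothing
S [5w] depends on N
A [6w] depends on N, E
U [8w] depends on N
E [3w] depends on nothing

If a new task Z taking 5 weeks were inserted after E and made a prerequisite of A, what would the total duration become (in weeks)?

21

Originally the job takes 21 weeks.
With Z inserted, A now waits for max(N, E, Z).
New critical path: N→U→X = 8+8+5 = 21 ⇒ 21 weeks.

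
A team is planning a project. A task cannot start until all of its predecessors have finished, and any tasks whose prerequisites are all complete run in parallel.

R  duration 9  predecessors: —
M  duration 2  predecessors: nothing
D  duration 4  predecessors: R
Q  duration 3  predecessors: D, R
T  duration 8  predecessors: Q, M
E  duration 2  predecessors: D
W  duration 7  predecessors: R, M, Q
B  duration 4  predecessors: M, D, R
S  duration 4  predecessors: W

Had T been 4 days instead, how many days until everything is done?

As given, the longest chain is R→D→Q→W→S = 9+4+3+7+4 = 27, so the finish is 27 days.
T has 3 days of float (longest path through it is 24).
No other chain overtakes it, so the finish is 27 days.

27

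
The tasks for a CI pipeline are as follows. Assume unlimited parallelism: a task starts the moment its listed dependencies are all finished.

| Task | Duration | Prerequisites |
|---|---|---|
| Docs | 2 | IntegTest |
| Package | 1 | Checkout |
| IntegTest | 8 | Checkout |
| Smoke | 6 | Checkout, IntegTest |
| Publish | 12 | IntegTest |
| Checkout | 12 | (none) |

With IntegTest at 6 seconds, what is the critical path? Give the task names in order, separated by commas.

Checkout, IntegTest, Publish

The binding path is Checkout→IntegTest→Publish = 12+8+12 = 32; finish at 32 seconds.
IntegTest lies on that path, so at 6 seconds the path becomes 30 seconds.
No other chain overtakes it, so the finish is 30 seconds.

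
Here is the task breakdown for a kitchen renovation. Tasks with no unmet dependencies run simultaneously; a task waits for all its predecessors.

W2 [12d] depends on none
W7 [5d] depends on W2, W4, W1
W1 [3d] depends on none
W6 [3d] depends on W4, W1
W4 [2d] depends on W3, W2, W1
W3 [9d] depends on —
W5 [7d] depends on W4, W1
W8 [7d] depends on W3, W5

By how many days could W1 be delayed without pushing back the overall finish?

W2→W4→W5→W8 = 12+2+7+7 = 28 sets the makespan at 28 days.
Longest path through W1: 19 days (earliest finish 3, latest finish 12).
Float = 28 − 19 = 9.

9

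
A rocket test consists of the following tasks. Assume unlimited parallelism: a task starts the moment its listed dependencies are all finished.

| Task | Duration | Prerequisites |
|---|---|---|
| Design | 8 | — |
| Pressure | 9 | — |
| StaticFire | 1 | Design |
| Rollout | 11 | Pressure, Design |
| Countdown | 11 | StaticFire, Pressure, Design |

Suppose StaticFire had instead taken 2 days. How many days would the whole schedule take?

As given, the longest chain is Design→StaticFire→Countdown = 8+1+11 = 20, so the finish is 20 days.
StaticFire lies on that path, so at 2 days the path becomes 21 days.
The critical path is still Design→StaticFire→Countdown; finish is now 21 days.

21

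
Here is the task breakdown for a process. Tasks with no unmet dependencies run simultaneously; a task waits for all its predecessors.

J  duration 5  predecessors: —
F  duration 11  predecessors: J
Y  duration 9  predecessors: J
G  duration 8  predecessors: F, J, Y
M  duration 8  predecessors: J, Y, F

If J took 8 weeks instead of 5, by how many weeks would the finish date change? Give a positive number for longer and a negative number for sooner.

The binding path is J→F→G = 5+11+8 = 24; finish at 24 weeks.
J lies on that path, so at 8 weeks the path becomes 27 weeks.
No other chain overtakes it, so the finish is 27 weeks.
Change in finish: 27 − 24 = +3 weeks.

3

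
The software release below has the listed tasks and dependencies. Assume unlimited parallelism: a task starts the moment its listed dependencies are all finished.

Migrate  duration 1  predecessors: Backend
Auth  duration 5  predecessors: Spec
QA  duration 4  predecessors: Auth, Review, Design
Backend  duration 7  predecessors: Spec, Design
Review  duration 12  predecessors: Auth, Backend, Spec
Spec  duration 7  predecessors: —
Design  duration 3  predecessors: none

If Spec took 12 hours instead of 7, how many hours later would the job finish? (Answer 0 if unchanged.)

Baseline: Spec→Backend→Review→QA = 7+7+12+4 = 30 → 30 hours.
Spec is on the critical path; changing it to 12 makes that path 35 hours.
The critical path is still Spec→Backend→Review→QA; finish is now 35 hours.
Change in finish: 35 − 30 = +5 hours.

5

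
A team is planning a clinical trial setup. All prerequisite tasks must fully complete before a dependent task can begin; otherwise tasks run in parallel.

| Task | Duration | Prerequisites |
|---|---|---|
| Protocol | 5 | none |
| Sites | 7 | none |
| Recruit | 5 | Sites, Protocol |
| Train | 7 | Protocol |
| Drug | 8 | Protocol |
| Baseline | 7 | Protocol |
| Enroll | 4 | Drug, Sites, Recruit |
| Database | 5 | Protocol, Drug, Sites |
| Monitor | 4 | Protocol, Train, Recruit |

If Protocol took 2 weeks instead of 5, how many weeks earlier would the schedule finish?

The binding path is Protocol→Drug→Database = 5+8+5 = 18; finish at 18 weeks.
Since Protocol is critical, the -3 change carries straight to that chain (now 15 weeks).
The binding chain switches to Sites→Recruit→Enroll = 7+5+4 = 16; finish 16 weeks.
Change in finish: 16 − 18 = -2 weeks.

2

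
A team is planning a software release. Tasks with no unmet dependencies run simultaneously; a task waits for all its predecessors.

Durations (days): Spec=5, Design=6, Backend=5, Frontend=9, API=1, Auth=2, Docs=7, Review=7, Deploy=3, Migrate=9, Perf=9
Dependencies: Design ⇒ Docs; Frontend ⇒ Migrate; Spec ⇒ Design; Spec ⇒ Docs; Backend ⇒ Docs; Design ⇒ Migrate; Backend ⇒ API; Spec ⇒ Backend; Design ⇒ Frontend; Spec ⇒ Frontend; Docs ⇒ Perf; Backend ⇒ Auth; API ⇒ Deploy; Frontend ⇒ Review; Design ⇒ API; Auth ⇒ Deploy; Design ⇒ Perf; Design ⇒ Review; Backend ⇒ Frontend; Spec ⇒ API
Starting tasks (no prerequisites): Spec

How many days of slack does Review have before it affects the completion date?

2

The longest chain is Spec→Design→Frontend→Migrate = 5+6+9+9 = 29; overall finish 29 days.
The longest chain containing Review totals 27 days.
Slack of Review = 22 − 20 = 2 days.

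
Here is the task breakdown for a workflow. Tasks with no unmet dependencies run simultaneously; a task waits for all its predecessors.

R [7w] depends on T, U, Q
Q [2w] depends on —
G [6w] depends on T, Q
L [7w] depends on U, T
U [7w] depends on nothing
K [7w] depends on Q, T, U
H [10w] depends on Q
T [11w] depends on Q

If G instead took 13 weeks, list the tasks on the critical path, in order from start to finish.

Q, T, G

Actual critical path: Q→T→R = 2+11+7 = 20 ⇒ 20 weeks.
G is off the critical path — its longest chain is 19 weeks, giving 1 of slack.
New critical path: Q→T→G = 2+11+13 = 26 ⇒ 26 weeks.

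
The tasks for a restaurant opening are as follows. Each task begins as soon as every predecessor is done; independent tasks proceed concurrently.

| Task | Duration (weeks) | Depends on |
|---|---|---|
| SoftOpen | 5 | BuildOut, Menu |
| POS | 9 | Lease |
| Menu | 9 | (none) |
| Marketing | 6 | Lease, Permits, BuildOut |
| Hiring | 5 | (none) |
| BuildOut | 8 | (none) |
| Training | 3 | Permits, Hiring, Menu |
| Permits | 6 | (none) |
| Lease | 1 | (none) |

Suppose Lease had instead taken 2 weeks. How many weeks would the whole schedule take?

As given, the longest chain is BuildOut→Marketing = 8+6 = 14, so the finish is 14 weeks.
The longest path through Lease is only 10 weeks, so Lease has float 4.
The critical path is still BuildOut→Marketing; finish is now 14 weeks.

14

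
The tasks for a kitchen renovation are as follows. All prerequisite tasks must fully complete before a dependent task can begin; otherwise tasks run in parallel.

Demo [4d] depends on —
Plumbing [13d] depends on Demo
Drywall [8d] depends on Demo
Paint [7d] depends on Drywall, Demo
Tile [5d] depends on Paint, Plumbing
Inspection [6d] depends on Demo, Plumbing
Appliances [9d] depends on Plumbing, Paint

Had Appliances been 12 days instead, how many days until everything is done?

Actual critical path: Demo→Drywall→Paint→Appliances = 4+8+7+9 = 28 ⇒ 28 days.
Appliances lies on that path, so at 12 days the path becomes 31 days.
No other chain overtakes it, so the finish is 31 days.

31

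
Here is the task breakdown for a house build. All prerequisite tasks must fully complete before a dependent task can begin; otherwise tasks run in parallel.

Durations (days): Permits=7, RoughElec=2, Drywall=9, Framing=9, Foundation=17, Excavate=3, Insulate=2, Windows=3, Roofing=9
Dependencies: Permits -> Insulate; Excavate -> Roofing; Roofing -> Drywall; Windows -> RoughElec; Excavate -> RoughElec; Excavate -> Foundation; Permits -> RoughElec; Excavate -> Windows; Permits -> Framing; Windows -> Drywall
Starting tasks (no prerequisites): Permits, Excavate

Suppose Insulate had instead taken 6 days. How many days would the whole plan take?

21

Baseline: Excavate→Roofing→Drywall = 3+9+9 = 21 → 21 days.
The longest path through Insulate is only 9 days, so Insulate has float 12.
The critical path is still Excavate→Roofing→Drywall; finish is now 21 days.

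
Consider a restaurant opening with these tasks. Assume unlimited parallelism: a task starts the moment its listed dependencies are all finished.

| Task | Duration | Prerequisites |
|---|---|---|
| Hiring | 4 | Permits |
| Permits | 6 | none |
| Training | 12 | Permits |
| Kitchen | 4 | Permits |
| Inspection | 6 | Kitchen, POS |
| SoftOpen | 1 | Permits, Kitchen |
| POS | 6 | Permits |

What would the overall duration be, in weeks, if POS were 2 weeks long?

Actual critical path: Permits→POS→Inspection = 6+6+6 = 18 ⇒ 18 weeks.
POS lies on that path, so at 2 weeks the path becomes 14 weeks.
The binding chain switches to Permits→Training = 6+12 = 18; finish 18 weeks.

18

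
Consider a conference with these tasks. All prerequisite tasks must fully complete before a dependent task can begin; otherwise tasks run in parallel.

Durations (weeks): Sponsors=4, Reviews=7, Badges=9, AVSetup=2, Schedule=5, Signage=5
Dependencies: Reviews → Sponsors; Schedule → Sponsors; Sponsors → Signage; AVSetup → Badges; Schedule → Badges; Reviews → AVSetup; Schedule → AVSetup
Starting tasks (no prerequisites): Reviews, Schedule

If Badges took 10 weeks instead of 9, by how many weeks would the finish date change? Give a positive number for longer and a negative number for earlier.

1

Critical path before the change: Reviews→AVSetup→Badges = 7+2+9 = 18 giving 18 weeks.
Badges lies on that path, so at 10 weeks the path becomes 19 weeks.
That remains the longest chain; total 19 weeks.
Change in finish: 19 − 18 = +1 weeks.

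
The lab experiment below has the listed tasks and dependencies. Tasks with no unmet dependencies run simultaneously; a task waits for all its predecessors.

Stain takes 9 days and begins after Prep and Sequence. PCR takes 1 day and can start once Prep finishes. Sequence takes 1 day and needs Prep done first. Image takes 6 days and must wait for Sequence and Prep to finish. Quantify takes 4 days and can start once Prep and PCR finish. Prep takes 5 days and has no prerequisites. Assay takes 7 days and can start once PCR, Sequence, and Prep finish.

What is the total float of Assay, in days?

2

Prep→Sequence→Stain = 5+1+9 = 15 sets the makespan at 15 days.
Assay finishes as early as 13 and must finish by 15.
Float = 15 − 13 = 2.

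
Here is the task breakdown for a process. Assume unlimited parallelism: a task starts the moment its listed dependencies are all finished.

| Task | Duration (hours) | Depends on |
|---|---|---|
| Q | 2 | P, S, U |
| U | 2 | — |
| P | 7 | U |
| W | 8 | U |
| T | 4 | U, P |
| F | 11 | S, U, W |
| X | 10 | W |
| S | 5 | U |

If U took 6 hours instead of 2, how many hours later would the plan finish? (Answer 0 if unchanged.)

4

Actual critical path: U→W→F = 2+8+11 = 21 ⇒ 21 hours.
Since U is critical, the +4 change carries straight to that chain (now 25 hours).
The critical path is still U→W→F; finish is now 25 hours.
Change in finish: 25 − 21 = +4 hours.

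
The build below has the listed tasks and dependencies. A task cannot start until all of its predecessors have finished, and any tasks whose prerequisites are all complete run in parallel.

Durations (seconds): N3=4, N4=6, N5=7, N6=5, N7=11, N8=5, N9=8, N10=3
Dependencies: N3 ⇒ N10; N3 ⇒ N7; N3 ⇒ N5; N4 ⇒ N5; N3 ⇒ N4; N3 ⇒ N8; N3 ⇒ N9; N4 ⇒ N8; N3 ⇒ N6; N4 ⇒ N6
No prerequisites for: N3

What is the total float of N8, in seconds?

The longest chain is N3→N4→N5 = 4+6+7 = 17; overall finish 17 seconds.
N8 finishes as early as 15 and must finish by 17.
Float = 17 − 15 = 2.

2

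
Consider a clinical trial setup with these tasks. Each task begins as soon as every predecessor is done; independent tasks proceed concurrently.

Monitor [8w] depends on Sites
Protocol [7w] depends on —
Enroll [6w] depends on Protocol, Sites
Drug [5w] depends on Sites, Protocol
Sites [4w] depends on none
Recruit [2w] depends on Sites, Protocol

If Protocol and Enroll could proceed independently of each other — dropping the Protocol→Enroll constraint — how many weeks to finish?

With the dependency in place, Protocol→Enroll = 7+6 = 13 sets the finish at 13 weeks.
Without Protocol→Enroll, Enroll's earliest start moves from 7 to 4.
The longest chain is now Protocol→Drug = 7+5 = 12, so the plan takes 12 weeks.

12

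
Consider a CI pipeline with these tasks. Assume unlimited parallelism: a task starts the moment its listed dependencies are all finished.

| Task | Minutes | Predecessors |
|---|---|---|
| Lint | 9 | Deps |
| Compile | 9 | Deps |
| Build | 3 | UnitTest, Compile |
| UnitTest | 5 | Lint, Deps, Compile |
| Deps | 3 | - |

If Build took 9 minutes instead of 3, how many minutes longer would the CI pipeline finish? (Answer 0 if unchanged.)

Critical path before the change: Deps→Compile→UnitTest→Build = 3+9+5+3 = 20 giving 20 minutes.
Build is on the critical path; changing it to 9 makes that path 26 minutes.
No other chain overtakes it, so the finish is 26 minutes.
Change in finish: 26 − 20 = +6 minutes.

6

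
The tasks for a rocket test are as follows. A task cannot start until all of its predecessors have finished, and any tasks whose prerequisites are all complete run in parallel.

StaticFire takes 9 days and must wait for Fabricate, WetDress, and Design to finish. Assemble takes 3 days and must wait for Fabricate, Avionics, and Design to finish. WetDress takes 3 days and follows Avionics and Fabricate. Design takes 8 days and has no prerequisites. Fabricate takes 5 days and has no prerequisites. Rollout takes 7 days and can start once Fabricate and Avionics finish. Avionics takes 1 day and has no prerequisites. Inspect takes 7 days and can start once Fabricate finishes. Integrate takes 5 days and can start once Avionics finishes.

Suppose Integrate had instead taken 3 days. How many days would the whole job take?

Baseline: Design→StaticFire = 8+9 = 17 → 17 days.
The longest path through Integrate is only 6 days, so Integrate has float 11.
The critical path is still Design→StaticFire; finish is now 17 days.

17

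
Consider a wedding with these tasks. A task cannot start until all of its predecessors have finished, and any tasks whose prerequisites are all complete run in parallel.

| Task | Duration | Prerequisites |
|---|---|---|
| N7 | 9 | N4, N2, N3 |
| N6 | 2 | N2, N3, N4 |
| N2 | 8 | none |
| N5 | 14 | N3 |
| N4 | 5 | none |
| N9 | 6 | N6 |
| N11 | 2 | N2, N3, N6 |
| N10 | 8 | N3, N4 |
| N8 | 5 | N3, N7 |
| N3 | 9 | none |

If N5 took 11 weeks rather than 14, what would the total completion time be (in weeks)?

As given, the longest chain is N3→N5 = 9+14 = 23, so the finish is 23 weeks.
N5 lies on that path, so at 11 weeks the path becomes 20 weeks.
Now N3→N7→N8 = 9+9+5 = 23 is longest, so the finish becomes 23 weeks.

23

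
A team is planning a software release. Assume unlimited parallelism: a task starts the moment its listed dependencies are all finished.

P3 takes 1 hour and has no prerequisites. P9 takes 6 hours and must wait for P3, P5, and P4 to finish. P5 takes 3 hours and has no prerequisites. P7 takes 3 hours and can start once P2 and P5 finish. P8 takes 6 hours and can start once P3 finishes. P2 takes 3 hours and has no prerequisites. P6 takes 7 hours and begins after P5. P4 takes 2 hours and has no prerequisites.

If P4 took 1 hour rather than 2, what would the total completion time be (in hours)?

10

The binding path is P5→P6 = 3+7 = 10; finish at 10 hours.
The longest path through P4 is only 8 hours, so P4 has float 2.
No other chain overtakes it, so the finish is 10 hours.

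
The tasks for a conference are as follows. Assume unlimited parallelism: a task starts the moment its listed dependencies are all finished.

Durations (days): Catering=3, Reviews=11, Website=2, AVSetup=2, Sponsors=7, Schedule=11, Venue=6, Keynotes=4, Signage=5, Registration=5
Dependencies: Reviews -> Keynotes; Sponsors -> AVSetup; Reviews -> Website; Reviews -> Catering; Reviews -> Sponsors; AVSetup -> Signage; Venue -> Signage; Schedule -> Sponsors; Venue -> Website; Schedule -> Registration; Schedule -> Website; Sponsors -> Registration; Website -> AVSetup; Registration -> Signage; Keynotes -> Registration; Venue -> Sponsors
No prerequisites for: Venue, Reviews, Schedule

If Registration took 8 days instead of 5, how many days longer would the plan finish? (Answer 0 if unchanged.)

3

Critical path before the change: Reviews→Sponsors→Registration→Signage = 11+7+5+5 = 28 giving 28 days.
Registration lies on that path, so at 8 days the path becomes 31 days.
The critical path is still Reviews→Sponsors→Registration→Signage; finish is now 31 days.
Change in finish: 31 − 28 = +3 days.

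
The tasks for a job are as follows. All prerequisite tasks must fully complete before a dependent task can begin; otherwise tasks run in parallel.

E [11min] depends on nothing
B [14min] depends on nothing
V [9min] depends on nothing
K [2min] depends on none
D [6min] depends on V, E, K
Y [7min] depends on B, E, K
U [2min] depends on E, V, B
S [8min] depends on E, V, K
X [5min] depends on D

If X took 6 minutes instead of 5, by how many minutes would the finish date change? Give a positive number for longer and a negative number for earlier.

As given, the longest chain is E→D→X = 11+6+5 = 22, so the finish is 22 minutes.
Since X is critical, the +1 change carries straight to that chain (now 23 minutes).
The critical path is still E→D→X; finish is now 23 minutes.
Change in finish: 23 − 22 = +1 minutes.

1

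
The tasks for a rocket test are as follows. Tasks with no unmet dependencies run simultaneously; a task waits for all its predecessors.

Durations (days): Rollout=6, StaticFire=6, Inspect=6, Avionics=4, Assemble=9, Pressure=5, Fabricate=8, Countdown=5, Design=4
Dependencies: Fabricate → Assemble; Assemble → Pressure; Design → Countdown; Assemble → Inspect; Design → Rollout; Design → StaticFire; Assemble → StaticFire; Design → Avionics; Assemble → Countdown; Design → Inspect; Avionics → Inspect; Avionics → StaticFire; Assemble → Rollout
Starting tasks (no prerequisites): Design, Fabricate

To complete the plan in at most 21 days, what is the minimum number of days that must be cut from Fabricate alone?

2

Current finish: 23 days; target: 21.
Fabricate is on every critical path, so each day cut from Fabricate cuts the finish by one (this holds down to a finish of 16).
Need 23 − 21 = 2 days off Fabricate → Fabricate becomes 6 days, finish becomes 21.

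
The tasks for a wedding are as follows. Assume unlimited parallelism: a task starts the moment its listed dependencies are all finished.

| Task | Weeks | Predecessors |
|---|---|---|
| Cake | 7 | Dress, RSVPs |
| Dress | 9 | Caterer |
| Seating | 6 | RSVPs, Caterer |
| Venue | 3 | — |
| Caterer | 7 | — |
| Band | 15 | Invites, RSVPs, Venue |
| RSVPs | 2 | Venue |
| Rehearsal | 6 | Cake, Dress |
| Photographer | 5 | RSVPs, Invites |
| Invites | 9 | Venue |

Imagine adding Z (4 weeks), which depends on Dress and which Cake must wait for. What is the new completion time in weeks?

33

Originally the wedding takes 29 weeks.
With Z inserted, Cake now waits for max(Dress, RSVPs, Z).
New critical path: Caterer→Dress→Z→Cake→Rehearsal = 7+9+4+7+6 = 33 ⇒ 33 weeks.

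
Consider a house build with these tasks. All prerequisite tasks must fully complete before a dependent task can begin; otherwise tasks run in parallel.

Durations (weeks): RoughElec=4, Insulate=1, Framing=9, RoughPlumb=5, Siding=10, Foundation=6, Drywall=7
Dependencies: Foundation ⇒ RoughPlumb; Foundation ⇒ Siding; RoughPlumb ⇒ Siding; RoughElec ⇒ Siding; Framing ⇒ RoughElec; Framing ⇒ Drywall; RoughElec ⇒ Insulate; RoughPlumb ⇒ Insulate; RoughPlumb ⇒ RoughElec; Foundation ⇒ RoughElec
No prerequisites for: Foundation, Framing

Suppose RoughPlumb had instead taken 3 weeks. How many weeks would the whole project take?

23

As given, the longest chain is Foundation→RoughPlumb→RoughElec→Siding = 6+5+4+10 = 25, so the finish is 25 weeks.
RoughPlumb is on the critical path; changing it to 3 makes that path 23 weeks.
No other chain overtakes it, so the finish is 23 weeks.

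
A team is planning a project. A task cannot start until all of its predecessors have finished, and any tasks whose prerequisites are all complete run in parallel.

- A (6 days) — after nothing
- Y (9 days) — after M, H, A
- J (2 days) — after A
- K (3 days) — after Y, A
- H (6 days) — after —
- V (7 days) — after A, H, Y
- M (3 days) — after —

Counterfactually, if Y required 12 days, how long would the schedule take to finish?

25

Actual critical path: H→Y→V = 6+9+7 = 22 ⇒ 22 days.
Y is on the critical path; changing it to 12 makes that path 25 days.
That remains the longest chain; total 25 days.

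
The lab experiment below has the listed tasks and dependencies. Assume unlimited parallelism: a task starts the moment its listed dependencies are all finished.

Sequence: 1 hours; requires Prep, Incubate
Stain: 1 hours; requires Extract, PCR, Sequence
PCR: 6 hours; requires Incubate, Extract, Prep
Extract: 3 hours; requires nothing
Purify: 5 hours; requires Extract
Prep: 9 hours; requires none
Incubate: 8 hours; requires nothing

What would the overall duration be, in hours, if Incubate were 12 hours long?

19

As given, the longest chain is Prep→PCR→Stain = 9+6+1 = 16, so the finish is 16 hours.
Incubate has 1 hour of float (longest path through it is 15).
The binding chain switches to Incubate→PCR→Stain = 12+6+1 = 19; finish 19 hours.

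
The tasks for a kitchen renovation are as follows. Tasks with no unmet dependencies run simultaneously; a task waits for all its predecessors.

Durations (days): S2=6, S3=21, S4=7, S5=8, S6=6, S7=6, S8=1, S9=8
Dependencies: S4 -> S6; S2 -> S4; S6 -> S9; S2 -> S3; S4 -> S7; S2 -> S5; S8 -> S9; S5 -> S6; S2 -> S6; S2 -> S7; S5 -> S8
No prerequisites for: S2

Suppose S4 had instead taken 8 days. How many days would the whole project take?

Actual critical path: S2→S5→S6→S9 = 6+8+6+8 = 28 ⇒ 28 days.
S4 has 1 day of float (longest path through it is 27).
The binding chain switches to S2→S4→S6→S9 = 6+8+6+8 = 28; finish 28 days.

28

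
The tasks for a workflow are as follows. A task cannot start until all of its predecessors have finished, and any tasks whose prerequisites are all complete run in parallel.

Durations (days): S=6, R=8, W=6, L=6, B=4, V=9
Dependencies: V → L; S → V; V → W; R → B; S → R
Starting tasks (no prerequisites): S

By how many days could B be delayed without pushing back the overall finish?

The longest chain is S→V→W = 6+9+6 = 21; overall finish 21 days.
The longest chain containing B totals 18 days.
Slack of B = 17 − 14 = 3 days.

3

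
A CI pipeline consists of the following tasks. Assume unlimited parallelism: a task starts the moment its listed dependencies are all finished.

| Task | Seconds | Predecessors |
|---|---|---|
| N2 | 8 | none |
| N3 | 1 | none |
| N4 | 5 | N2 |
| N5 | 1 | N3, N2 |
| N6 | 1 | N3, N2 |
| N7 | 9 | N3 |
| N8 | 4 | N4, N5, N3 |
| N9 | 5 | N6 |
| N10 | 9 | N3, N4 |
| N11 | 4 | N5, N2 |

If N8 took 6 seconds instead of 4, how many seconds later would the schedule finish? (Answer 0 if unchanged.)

0

Actual critical path: N2→N4→N10 = 8+5+9 = 22 ⇒ 22 seconds.
N8 is off the critical path — its longest chain is 17 seconds, giving 5 of slack.
That remains the longest chain; total 22 seconds.
Change in finish: 22 − 22 = +0 seconds.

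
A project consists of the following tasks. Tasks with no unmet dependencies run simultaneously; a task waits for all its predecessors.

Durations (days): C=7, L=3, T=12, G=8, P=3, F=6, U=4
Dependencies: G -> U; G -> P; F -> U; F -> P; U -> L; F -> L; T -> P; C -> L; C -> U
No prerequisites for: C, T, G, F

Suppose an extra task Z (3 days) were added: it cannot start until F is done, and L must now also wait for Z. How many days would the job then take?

Originally the job takes 15 days.
With Z inserted, L now waits for max(C, U, F, Z).
New critical path: T→P = 12+3 = 15 ⇒ 15 days.

15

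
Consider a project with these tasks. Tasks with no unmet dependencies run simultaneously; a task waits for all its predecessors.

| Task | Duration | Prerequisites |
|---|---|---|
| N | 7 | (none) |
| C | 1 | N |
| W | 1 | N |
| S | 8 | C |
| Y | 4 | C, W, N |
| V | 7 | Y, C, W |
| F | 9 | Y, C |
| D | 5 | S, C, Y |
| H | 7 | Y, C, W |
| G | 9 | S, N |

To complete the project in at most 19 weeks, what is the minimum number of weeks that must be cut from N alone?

6

Current finish: 25 weeks; target: 19.
N is on every critical path, so each week cut from N cuts the finish by one (this holds down to a finish of 19).
Need 25 − 19 = 6 weeks off N → N becomes 1 week, finish becomes 19.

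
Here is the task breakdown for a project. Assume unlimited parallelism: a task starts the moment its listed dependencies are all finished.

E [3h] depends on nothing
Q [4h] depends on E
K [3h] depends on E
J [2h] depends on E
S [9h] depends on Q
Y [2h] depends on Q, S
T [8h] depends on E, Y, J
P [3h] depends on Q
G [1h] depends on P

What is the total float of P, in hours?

E→Q→S→Y→T = 3+4+9+2+8 = 26 sets the makespan at 26 hours.
P finishes as early as 10 and must finish by 25.
So P can slip 25 − 10 = 15 hours.

15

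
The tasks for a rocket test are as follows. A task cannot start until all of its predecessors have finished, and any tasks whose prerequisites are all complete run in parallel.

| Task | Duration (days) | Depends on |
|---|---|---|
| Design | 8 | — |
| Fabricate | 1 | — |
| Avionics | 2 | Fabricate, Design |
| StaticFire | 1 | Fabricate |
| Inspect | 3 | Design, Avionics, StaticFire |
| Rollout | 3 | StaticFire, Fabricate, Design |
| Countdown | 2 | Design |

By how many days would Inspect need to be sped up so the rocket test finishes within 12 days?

1

Current finish: 13 days; target: 12.
Inspect is on every critical path, so each day cut from Inspect cuts the finish by one (this holds down to a finish of 11).
Need 13 − 12 = 1 day off Inspect → Inspect becomes 2 days, finish becomes 12.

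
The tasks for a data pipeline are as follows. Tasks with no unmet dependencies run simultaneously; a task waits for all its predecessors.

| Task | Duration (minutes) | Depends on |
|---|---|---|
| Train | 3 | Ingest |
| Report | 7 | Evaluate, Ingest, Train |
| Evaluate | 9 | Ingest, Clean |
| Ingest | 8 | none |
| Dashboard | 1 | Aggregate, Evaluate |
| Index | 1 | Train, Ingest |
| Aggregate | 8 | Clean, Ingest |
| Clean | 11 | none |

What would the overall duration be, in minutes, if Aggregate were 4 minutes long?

Baseline: Clean→Evaluate→Report = 11+9+7 = 27 → 27 minutes.
Aggregate is off the critical path — its longest chain is 20 minutes, giving 7 of slack.
The critical path is still Clean→Evaluate→Report; finish is now 27 minutes.

27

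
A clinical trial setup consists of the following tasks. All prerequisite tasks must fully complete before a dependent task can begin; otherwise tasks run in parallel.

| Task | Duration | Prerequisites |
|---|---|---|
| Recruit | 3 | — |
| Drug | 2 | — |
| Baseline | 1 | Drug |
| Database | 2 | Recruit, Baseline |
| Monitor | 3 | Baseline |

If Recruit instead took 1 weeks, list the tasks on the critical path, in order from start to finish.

Drug, Baseline, Monitor

As given, the longest chain is Drug→Baseline→Monitor = 2+1+3 = 6, so the finish is 6 weeks.
The longest path through Recruit is only 5 weeks, so Recruit has float 1.
The critical path is still Drug→Baseline→Monitor; finish is now 6 weeks.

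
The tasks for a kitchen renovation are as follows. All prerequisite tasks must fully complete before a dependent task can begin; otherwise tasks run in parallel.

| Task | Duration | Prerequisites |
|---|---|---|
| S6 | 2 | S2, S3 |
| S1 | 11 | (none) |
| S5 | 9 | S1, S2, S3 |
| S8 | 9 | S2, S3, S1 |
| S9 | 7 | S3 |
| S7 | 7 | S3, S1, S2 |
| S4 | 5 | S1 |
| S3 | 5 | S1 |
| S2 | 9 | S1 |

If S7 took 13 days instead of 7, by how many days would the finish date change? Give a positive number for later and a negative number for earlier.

As given, the longest chain is S1→S2→S5 = 11+9+9 = 29, so the finish is 29 days.
S7 has 2 days of float (longest path through it is 27).
Now S1→S2→S7 = 11+9+13 = 33 is longest, so the finish becomes 33 days.
Change in finish: 33 − 29 = +4 days.

4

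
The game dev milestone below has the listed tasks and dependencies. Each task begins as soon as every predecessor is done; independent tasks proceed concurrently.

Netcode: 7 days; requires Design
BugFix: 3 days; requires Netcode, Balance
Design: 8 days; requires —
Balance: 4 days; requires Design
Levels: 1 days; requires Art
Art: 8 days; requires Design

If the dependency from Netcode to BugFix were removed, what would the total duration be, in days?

Original critical path: Design→Netcode→BugFix = 8+7+3 = 18 ⇒ 18 days.
Without Netcode→BugFix, BugFix's earliest start moves from 15 to 12.
The longest chain is now Design→Art→Levels = 8+8+1 = 17, so the project takes 17 days.

17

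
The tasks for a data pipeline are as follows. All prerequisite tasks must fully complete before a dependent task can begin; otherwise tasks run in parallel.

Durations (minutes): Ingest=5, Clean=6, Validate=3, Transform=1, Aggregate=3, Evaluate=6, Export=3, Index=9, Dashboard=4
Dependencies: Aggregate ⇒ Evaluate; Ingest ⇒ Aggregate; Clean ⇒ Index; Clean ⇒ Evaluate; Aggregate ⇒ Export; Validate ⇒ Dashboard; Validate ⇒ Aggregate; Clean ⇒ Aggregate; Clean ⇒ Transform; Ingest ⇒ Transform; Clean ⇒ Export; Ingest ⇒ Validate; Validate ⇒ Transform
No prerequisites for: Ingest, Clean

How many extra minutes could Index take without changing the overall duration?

The longest chain is Ingest→Validate→Aggregate→Evaluate = 5+3+3+6 = 17; overall finish 17 minutes.
Longest path through Index: 15 minutes (earliest finish 15, latest finish 17).
Float = 17 − 15 = 2.

2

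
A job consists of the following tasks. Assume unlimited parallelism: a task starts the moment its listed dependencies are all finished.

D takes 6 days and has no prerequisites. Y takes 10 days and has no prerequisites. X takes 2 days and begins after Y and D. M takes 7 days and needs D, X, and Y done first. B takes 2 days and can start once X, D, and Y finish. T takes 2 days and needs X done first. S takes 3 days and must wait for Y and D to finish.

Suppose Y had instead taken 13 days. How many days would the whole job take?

Critical path before the change: Y→X→M = 10+2+7 = 19 giving 19 days.
Since Y is critical, the +3 change carries straight to that chain (now 22 days).
No other chain overtakes it, so the finish is 22 days.

22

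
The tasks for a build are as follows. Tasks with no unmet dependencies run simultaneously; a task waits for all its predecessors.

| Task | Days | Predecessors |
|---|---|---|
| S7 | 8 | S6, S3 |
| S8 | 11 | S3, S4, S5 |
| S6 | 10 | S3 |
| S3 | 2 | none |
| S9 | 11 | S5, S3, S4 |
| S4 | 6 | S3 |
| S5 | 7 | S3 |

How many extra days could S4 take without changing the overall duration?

The longest chain is S3→S5→S8 = 2+7+11 = 20; overall finish 20 days.
S4 finishes as early as 8 and must finish by 9.
So S4 can slip 9 − 8 = 1 day.

1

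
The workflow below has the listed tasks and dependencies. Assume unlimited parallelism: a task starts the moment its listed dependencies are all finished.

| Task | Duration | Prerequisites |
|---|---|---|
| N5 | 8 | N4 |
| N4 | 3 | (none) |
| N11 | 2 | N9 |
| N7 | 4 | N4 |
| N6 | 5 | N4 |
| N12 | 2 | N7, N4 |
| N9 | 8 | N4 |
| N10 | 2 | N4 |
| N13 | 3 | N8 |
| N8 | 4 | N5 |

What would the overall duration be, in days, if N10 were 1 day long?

As given, the longest chain is N4→N5→N8→N13 = 3+8+4+3 = 18, so the finish is 18 days.
The longest path through N10 is only 5 days, so N10 has float 13.
No other chain overtakes it, so the finish is 18 days.

18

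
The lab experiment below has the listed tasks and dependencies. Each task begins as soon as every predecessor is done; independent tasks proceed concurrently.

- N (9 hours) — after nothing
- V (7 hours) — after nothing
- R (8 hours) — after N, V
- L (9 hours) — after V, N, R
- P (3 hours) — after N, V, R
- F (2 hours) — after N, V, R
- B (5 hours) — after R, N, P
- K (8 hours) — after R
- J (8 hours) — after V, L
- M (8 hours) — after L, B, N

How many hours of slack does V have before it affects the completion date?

N→R→L→J = 9+8+9+8 = 34 sets the makespan at 34 hours.
The longest chain containing V totals 32 hours.
Slack of V = 2 − 0 = 2 hours.

2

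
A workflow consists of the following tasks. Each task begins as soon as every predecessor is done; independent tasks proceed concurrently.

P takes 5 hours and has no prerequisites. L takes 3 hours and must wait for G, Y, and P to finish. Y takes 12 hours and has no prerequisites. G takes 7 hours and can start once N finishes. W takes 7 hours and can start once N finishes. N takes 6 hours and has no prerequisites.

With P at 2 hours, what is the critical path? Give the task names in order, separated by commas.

N, G, L

The binding path is N→G→L = 6+7+3 = 16; finish at 16 hours.
P is off the critical path — its longest chain is 8 hours, giving 8 of slack.
That remains the longest chain; total 16 hours.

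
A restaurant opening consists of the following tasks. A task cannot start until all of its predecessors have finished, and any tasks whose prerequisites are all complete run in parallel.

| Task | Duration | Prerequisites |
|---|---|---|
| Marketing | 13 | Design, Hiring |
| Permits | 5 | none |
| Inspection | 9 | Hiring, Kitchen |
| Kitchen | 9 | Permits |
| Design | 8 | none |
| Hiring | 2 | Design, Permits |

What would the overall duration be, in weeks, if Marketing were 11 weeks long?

23

As given, the longest chain is Design→Hiring→Marketing = 8+2+13 = 23, so the finish is 23 weeks.
Marketing is on the critical path; changing it to 11 makes that path 21 weeks.
New critical path: Permits→Kitchen→Inspection = 5+9+9 = 23 ⇒ 23 weeks.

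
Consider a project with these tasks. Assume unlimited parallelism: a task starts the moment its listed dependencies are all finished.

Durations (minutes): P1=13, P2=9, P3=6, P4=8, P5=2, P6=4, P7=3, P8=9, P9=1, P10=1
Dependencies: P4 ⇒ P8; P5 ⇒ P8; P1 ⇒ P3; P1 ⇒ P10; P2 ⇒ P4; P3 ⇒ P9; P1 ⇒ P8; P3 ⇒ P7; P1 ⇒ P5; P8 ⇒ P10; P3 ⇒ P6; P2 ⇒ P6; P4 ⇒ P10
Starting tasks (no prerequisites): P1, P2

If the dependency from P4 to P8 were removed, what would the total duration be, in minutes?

Original critical path: P2→P4→P8→P10 = 9+8+9+1 = 27 ⇒ 27 minutes.
Without P4→P8, P8's earliest start moves from 17 to 15.
The longest chain is now P1→P5→P8→P10 = 13+2+9+1 = 25, so the project takes 25 minutes.

25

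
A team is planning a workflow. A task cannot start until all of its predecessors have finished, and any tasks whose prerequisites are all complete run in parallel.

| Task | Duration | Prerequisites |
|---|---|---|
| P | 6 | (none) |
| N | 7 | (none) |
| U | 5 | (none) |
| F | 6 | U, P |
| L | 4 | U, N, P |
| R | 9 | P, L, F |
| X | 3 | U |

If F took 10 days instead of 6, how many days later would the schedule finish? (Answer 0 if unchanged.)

The binding path is P→F→R = 6+6+9 = 21; finish at 21 days.
F lies on that path, so at 10 days the path becomes 25 days.
No other chain overtakes it, so the finish is 25 days.
Change in finish: 25 − 21 = +4 days.

4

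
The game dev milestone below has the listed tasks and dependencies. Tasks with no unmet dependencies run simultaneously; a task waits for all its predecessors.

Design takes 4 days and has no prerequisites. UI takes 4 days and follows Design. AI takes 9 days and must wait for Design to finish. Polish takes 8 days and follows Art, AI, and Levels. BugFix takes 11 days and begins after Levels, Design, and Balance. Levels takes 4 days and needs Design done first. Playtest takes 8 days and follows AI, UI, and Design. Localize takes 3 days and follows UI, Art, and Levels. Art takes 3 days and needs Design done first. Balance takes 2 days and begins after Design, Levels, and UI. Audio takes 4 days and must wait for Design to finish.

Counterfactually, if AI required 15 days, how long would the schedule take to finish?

27

As given, the longest chain is Design→AI→Playtest = 4+9+8 = 21, so the finish is 21 days.
AI lies on that path, so at 15 days the path becomes 27 days.
That remains the longest chain; total 27 days.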